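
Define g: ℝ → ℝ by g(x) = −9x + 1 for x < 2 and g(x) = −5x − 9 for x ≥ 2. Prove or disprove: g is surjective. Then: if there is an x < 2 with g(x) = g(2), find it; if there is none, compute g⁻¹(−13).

14/9

Both pieces are strictly decreasing (slopes −9 and −5), so each is injective on its own interval.
The left piece maps (−∞, 2) onto (−17, ∞); the right piece maps [2, ∞) onto (−∞, −19].
The union (−17, ∞) ∪ (−∞, −19] omits the interval between −17 and −19; in particular −17 has no preimage. So g is not surjective.
Because the two images are disjoint, no x < 2 has g(x) = g(2), so we compute g⁻¹(−13): −13 lies in (−17, ∞), so solve −9x + 1 = −13: x = (−13 − 1)/(−9) = 14/9.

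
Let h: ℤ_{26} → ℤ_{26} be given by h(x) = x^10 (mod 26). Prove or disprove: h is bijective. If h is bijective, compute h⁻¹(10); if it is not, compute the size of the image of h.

h(12): Repeated squaring mod 26: 12^1 ≡ 12, 12^2 ≡ 12² = 144 ≡ 14, 12^4 ≡ 14² = 196 ≡ 14, 12^8 ≡ 14² = 196 ≡ 14. Since 10 = 8 + 2, 12^10 ≡ 14·14: 14·14 = 196 ≡ 14. So 12^10 ≡ 14 (mod 26).
h(14): Repeated squaring mod 26: 14^1 ≡ 14, 14^2 ≡ 14² = 196 ≡ 14, 14^4 ≡ 14² = 196 ≡ 14, 14^8 ≡ 14² = 196 ≡ 14. Since 10 = 8 + 2, 14^10 ≡ 14·14: 14·14 = 196 ≡ 14. So 14^10 ≡ 14 (mod 26).
So h(12) = h(14) = 14 while 12 ≠ 14, thus h is not injective, hence not bijective.
Since h is not bijective, we determine |image(h)|. Computing x^10 mod 26 for each x (by repeated squaring, reducing mod 26 at every step), the values h(0), h(1), …, h(25) are: 0, 1, 10, 3, 22, 25, 4, 17, 12, 9, 16, 23, 14, 13, 14, 23, 16, 9, 12, 17, 4, 25, 22, 3, 10, 1.
The distinct values are {0, 1, 3, 4, 9, 10, 12, 13, 14, 16, 17, 22, 23, 25}; there are 14 of them.

14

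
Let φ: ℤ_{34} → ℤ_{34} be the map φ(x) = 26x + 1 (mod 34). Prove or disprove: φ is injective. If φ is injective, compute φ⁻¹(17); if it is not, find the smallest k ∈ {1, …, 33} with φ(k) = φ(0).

Recall that φ is injective when φ(a) = φ(b) forces a = b.
We have gcd(26, 34) = 2 > 1. Taking a = 0 and b = 17: φ(0) = 1 and φ(17) = 26·17 + 1 = 443 ≡ 1 (mod 34).
So φ(0) = φ(17) while 0 ≠ 17, so φ is not injective.
Since φ is not injective, we find the least positive k with φ(k) = φ(0): this means 26k ≡ 0 (mod 34), i.e. 34 ∣ 26k. Since gcd(26, 34) = 2, dividing through by 2 this holds exactly when 17 ∣ 13k, and as gcd(13, 17) = 1, exactly when 17 ∣ k.
The smallest positive such k is 17.

17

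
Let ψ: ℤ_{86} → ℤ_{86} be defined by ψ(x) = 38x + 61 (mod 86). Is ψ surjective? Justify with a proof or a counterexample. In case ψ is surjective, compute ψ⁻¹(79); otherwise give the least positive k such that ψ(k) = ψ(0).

Since gcd(38, 86) = 2, we have 38x ≡ 0 (mod 2) for all x, so ψ(x) ≡ 1 (mod 2).
But 0 ≢ 1 (mod 2), so 0 ∈ ℤ_{86} has no preimage. Therefore ψ is not surjective.
Since ψ is not surjective, we find the least positive k with ψ(k) = ψ(0): this means 38k ≡ 0 (mod 86), i.e. 86 ∣ 38k. Since gcd(38, 86) = 2, dividing through by 2 this holds exactly when 43 ∣ 19k, and as gcd(19, 43) = 1, exactly when 43 ∣ k.
The smallest positive such k is 43.

43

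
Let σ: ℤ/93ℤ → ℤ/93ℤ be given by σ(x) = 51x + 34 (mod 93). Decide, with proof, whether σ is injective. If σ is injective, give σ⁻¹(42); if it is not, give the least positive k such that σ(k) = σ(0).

We have gcd(51, 93) = 3 > 1. Taking x_1 = 0 and x_2 = 31: σ(0) = 34 and σ(31) = 51·31 + 34 = 1615 ≡ 34 (mod 93).
So σ(0) = σ(31) while 0 ≠ 31, hence σ is not injective.
Since σ is not injective, we find the least positive k with σ(k) = σ(0): this means 51k ≡ 0 (mod 93), i.e. 93 ∣ 51k. Since gcd(51, 93) = 3, dividing through by 3 this holds exactly when 31 ∣ 17k, and as gcd(17, 31) = 1, exactly when 31 ∣ k.
The smallest positive such k is 31.

31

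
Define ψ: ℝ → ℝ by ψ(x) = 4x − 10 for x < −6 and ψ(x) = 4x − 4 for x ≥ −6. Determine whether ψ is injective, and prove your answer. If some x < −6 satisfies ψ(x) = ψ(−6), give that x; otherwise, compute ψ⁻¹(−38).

Both pieces are strictly increasing (slopes 4 and 4), so each is injective on its own interval.
The left piece maps (−∞, −6) onto (−∞, −34); the right piece maps [−6, ∞) onto [−28, ∞).
These images are disjoint, so no value is attained by both pieces. So ψ is injective.
Because the two images are disjoint, no x < −6 has ψ(x) = ψ(−6), so we compute ψ⁻¹(−38): −38 lies in (−∞, −34), so solve 4x − 10 = −38: x = (−38 + 10)/4 = −7.

-7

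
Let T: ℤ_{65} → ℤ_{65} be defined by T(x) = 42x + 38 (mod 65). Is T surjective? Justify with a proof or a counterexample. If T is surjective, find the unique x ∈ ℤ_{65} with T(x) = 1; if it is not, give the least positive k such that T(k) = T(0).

44

Since gcd(42, 65) = 1, 42 is invertible modulo 65. Euclid's algorithm: 65 = 1·42 + 23, 42 = 1·23 + 19, 23 = 1·19 + 4, 19 = 4·4 + 3, 4 = 1·3 + 1; back-substituting gives 1 = 48·42 − 31·65, so 42⁻¹ ≡ 48 (mod 65).
Then y ↦ 48(y − 38) is a two-sided inverse to T, so every y ∈ ℤ_{65} has a preimage.
Hence T is surjective.
Since T is surjective, we find T⁻¹(1): we need 42x ≡ 1 − 38 ≡ 28 (mod 65). Using 42⁻¹ = 48: x ≡ 48·28 = 1344 = 20·65 + 44, so x = 44.
Check: T(44) = 42·44 + 38 = 1886 = 29·65 + 1 ≡ 1 (mod 65).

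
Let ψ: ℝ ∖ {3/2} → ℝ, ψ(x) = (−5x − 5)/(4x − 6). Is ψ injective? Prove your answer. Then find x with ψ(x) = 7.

Suppose ψ(s) = ψ(t). Cross-multiplying: (−5s − 5)(4t − 6) = (−5t − 5)(4s − 6).
Expanding both sides and cancelling the symmetric terms leaves 50·(s − t) = 0. Since 50 ≠ 0, s = t. So ψ is injective.
Solving ψ(x) = 7: cross-multiplying gives −5x − 5 = 7(4x − 6), which rearranges to −33x = −37, so x = 37/33.

37/33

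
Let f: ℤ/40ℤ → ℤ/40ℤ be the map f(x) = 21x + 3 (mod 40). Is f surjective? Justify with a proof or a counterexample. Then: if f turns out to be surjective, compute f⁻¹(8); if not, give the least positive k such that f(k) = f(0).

Since gcd(21, 40) = 1, 21 is invertible modulo 40. Euclid's algorithm: 40 = 1·21 + 19, 21 = 1·19 + 2, 19 = 9·2 + 1; back-substituting gives 1 = 21·21 − 11·40, so 21⁻¹ ≡ 21 (mod 40).
For any y ∈ ℤ/40ℤ, x = 21(y − 3) mod 40 satisfies f(x) = 21·21(y − 3) + 3 ≡ y (since 21·21 ≡ 1 mod 40). So every y has a preimage.
Thus f is surjective.
Since f is surjective, we find f⁻¹(8): we need 21x ≡ 8 − 3 ≡ 5 (mod 40). Using 21⁻¹ = 21: x ≡ 21·5 = 105 = 2·40 + 25, so x = 25.
Check: f(25) = 21·25 + 3 = 528 = 13·40 + 8 ≡ 8 (mod 40).

25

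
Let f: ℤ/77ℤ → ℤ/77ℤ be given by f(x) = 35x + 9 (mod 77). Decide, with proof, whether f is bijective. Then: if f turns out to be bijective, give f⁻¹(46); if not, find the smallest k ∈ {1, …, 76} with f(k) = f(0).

We have gcd(35, 77) = 7 > 1. Taking x_1 = 0 and x_2 = 11: f(0) = 9 and f(11) = 35·11 + 9 = 394 ≡ 9 (mod 77).
So f(0) = f(11) while 0 ≠ 11, hence f is not injective, hence not bijective.
Since f is not bijective, we find the least positive k with f(k) = f(0): this means 35k ≡ 0 (mod 77), i.e. 77 ∣ 35k. Since gcd(35, 77) = 7, dividing through by 7 this holds exactly when 11 ∣ 5k, and as gcd(5, 11) = 1, exactly when 11 ∣ k.
The smallest positive such k is 11.

11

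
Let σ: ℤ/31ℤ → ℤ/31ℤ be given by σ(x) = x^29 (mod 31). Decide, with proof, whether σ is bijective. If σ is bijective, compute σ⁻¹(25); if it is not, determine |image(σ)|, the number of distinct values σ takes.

Since 31 is prime, the nonzero elements of ℤ/31ℤ form a cyclic group of order 30.
As gcd(29, 30) = 1, raising to the 29th power is a bijection on this group: if s^29 ≡ t^29 then (st^{−1})^29 = 1, and the only element of order dividing gcd(29, 30) = 1 is 1, so s = t.
With σ(0) = 0 this makes σ injective on all of ℤ/31ℤ, hence bijective (finite equal-size domain and codomain). In particular σ is bijective.
Since σ is bijective, we find the preimage of 25. The inverse of x ↦ x^29 on (ℤ/31ℤ)^× is x ↦ x^29, because 29·29 = 841 = 28·30 + 1 ≡ 1 (mod 30) and x^{30} = 1 for x ≠ 0 (Fermat). So σ⁻¹(25) = 25^29 mod 31.
Repeated squaring mod 31: 25^1 ≡ 25, 25^2 ≡ 25² = 625 ≡ 5, 25^4 ≡ 5² = 25, 25^8 ≡ 25² = 625 ≡ 5, 25^16 ≡ 5² = 25. Since 29 = 16 + 8 + 4 + 1, 25^29 ≡ 25·5·25·25: 25·5 = 125 ≡ 1, then 1·25 = 25, then 25·25 = 625 ≡ 5. So 25^29 ≡ 5 (mod 31).
Hence σ⁻¹(25) = 5.

5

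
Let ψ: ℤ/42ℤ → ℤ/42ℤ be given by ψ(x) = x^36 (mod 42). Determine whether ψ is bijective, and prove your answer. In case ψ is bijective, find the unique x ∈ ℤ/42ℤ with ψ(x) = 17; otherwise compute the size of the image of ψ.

ψ(2): Repeated squaring mod 42: 2^1 ≡ 2, 2^2 ≡ 2² = 4, 2^4 ≡ 4² = 16, 2^8 ≡ 16² = 256 ≡ 4, 2^16 ≡ 4² = 16, 2^32 ≡ 16² = 256 ≡ 4. Since 36 = 32 + 4, 2^36 ≡ 4·16: 4·16 = 64 ≡ 22. So 2^36 ≡ 22 (mod 42).
ψ(4): Repeated squaring mod 42: 4^1 ≡ 4, 4^2 ≡ 4² = 16, 4^4 ≡ 16² = 256 ≡ 4, 4^8 ≡ 4² = 16, 4^16 ≡ 16² = 256 ≡ 4, 4^32 ≡ 4² = 16. Since 36 = 32 + 4, 4^36 ≡ 16·4: 16·4 = 64 ≡ 22. So 4^36 ≡ 22 (mod 42).
So ψ(2) = ψ(4) = 22 while 2 ≠ 4, thus ψ is not injective, hence not bijective.
Since ψ is not bijective, we determine |image(ψ)|. Computing x^36 mod 42 for each x (by repeated squaring, reducing mod 42 at every step), the values ψ(0), ψ(1), …, ψ(41) are: 0, 1, 22, 15, 22, 1, 36, 7, 22, 15, 22, 1, 36, 1, 28, 15, 22, 1, 36, 1, 22, 21, 22, 1, 36, 1, 22, 15, 28, 1, 36, 1, 22, 15, 22, 7, 36, 1, 22, 15, 22, 1.
The distinct values are {0, 1, 7, 15, 21, 22, 28, 36}; there are 8 of them.

8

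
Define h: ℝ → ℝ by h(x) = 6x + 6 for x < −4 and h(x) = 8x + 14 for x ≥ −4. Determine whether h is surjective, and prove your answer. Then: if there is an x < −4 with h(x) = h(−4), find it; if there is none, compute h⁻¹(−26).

Both pieces are strictly increasing (slopes 6 and 8), so each is injective on its own interval.
The left piece maps (−∞, −4) onto (−∞, −18); the right piece maps [−4, ∞) onto [−18, ∞).
These images together cover ℝ, so h is surjective.
Because the two images are disjoint, no x < −4 has h(x) = h(−4), so we compute h⁻¹(−26): −26 lies in (−∞, −18), so solve 6x + 6 = −26: x = (−26 − 6)/6 = −16/3.

-16/3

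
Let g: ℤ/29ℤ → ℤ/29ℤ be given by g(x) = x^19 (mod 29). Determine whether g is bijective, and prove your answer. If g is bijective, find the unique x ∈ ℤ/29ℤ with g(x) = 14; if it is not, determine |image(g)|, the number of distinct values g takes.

18

Since 29 is prime, the nonzero elements of ℤ/29ℤ form a cyclic group of order 28.
As gcd(19, 28) = 1, raising to the 19th power is a bijection on this group: if s^19 ≡ t^19 then (st^{−1})^19 = 1, and the only element of order dividing gcd(19, 28) = 1 is 1, so s = t.
With g(0) = 0 this makes g injective on all of ℤ/29ℤ, hence bijective (finite equal-size domain and codomain). In particular g is bijective.
Since g is bijective, we find the preimage of 14. The inverse of x ↦ x^19 on (ℤ/29ℤ)^× is x ↦ x^3, because 19·3 = 57 = 2·28 + 1 ≡ 1 (mod 28) and x^{28} = 1 for x ≠ 0 (Fermat). So g⁻¹(14) = 14^3 mod 29.
Repeated squaring mod 29: 14^1 ≡ 14, 14^2 ≡ 14² = 196 ≡ 22. Since 3 = 2 + 1, 14^3 ≡ 22·14: 22·14 = 308 ≡ 18. So 14^3 ≡ 18 (mod 29).
Hence g⁻¹(14) = 18.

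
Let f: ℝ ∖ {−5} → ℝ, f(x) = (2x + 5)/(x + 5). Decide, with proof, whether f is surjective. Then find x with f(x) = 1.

If f(x) = 2, cross-multiplying gives 1(2x + 5) = 2(x + 5), which simplifies to 5 = 10 — false.  So 2 has no preimage and f is not surjective.
Solving f(x) = 1: cross-multiplying gives 2x + 5 = 1(x + 5), which rearranges to 1x = 0, so x = 0.

0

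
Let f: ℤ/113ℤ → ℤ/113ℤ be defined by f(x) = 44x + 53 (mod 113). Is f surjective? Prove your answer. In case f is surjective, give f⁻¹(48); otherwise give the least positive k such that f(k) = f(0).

23

Since gcd(44, 113) = 1, 44 is invertible modulo 113. Euclid's algorithm: 113 = 2·44 + 25, 44 = 1·25 + 19, 25 = 1·19 + 6, 19 = 3·6 + 1; back-substituting gives 1 = 18·44 − 7·113, so 44⁻¹ ≡ 18 (mod 113).
For any y ∈ ℤ/113ℤ, x = 18(y − 53) mod 113 satisfies f(x) = 44·18(y − 53) + 53 ≡ y (since 44·18 ≡ 1 mod 113). So every y has a preimage.
Therefore f is surjective.
Since f is surjective, we compute f⁻¹(48): solve 44x + 53 ≡ 48 (mod 113), i.e. 44x ≡ 108 (mod 113).
Multiplying by 44⁻¹ = 18 gives x ≡ 18·108 = 1944 = 17·113 + 23 ≡ 23 (mod 113).
Check: f(23) = 44·23 + 53 = 1065 = 9·113 + 48 ≡ 48 (mod 113).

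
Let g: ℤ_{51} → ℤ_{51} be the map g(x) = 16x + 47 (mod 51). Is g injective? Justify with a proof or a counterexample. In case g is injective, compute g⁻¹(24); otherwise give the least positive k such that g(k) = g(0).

40

Recall: g is injective when g(a) = g(b) forces a = b.
If g(a) = g(b), then 16a ≡ 16b (mod 51). Because gcd(16, 51) = 1, we may cancel 16 to get a ≡ b (mod 51).
Thus g is injective.
We now compute 16⁻¹ mod 51 explicitly. Euclid's algorithm: 51 = 3·16 + 3, 16 = 5·3 + 1; back-substituting gives 1 = 16·16 − 5·51, so 16⁻¹ ≡ 16 (mod 51).
Since g is injective, we compute g⁻¹(24): solve 16x + 47 ≡ 24 (mod 51), i.e. 16x ≡ 28 (mod 51).
Multiplying by 16⁻¹ = 16 gives x ≡ 16·28 = 448 = 8·51 + 40 ≡ 40 (mod 51).
Check: g(40) = 16·40 + 47 = 687 = 13·51 + 24 ≡ 24 (mod 51).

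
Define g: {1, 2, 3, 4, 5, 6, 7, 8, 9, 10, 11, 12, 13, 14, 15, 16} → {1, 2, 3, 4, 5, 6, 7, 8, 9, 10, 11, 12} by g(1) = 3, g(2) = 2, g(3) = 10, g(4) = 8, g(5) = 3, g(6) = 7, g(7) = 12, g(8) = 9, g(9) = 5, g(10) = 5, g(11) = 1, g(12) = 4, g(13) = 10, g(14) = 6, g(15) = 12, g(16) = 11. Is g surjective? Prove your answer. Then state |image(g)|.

Every element of the codomain has a preimage: 1 = g(11), 2 = g(2), 3 = g(1), 4 = g(12), 5 = g(9), 6 = g(14), 7 = g(6), 8 = g(4), 9 = g(8), 10 = g(3), 11 = g(16), 12 = g(7).
So g is surjective.
The image of g is {1, 2, 3, 4, 5, 6, 7, 8, 9, 10, 11, 12}, which has 12 elements.

12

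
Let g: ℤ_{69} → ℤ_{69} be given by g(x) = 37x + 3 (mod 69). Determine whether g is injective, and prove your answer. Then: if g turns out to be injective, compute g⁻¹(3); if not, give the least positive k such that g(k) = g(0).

If g(u) = g(v), then 37u ≡ 37v (mod 69). Because gcd(37, 69) = 1, we may cancel 37 to get u ≡ v (mod 69).
Hence g is injective.
We now compute 37⁻¹ mod 69 explicitly. Euclid's algorithm: 69 = 1·37 + 32, 37 = 1·32 + 5, 32 = 6·5 + 2, 5 = 2·2 + 1; back-substituting gives 1 = 28·37 − 15·69, so 37⁻¹ ≡ 28 (mod 69).
Since g is injective, we find g⁻¹(3): we need 37x ≡ 3 − 3 ≡ 0 (mod 69). Using 37⁻¹ = 28: x ≡ 28·0 = 0, so x = 0.
Check: g(0) = 37·0 + 3 = 3 ≡ 3 (mod 69).

0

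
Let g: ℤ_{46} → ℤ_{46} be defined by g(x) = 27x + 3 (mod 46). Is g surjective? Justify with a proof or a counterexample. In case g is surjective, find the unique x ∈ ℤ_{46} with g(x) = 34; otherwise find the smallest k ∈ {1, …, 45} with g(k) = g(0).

By definition, surjectivity means every element of the codomain has a preimage under g.
Since gcd(27, 46) = 1, 27 is invertible modulo 46. Euclid's algorithm: 46 = 1·27 + 19, 27 = 1·19 + 8, 19 = 2·8 + 3, 8 = 2·3 + 2, 3 = 1·2 + 1; back-substituting gives 1 = 29·27 − 17·46, so 27⁻¹ ≡ 29 (mod 46).
Then y ↦ 29(y − 3) is a two-sided inverse to g, so every y ∈ ℤ_{46} has a preimage.
Hence g is surjective.
Since g is surjective, we compute g⁻¹(34): solve 27x + 3 ≡ 34 (mod 46), i.e. 27x ≡ 31 (mod 46).
Multiplying by 27⁻¹ = 29 gives x ≡ 29·31 = 899 = 19·46 + 25 ≡ 25 (mod 46).
Check: g(25) = 27·25 + 3 = 678 = 14·46 + 34 ≡ 34 (mod 46).

25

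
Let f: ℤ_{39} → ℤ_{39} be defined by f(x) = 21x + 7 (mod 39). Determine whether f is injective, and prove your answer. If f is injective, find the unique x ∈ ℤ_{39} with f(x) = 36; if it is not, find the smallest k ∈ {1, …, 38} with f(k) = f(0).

13

We have gcd(21, 39) = 3 > 1. Taking s = 0 and t = 13: f(0) = 7 and f(13) = 21·13 + 7 = 280 ≡ 7 (mod 39).
So f(0) = f(13) while 0 ≠ 13, therefore f is not injective.
Since f is not injective, we find the least positive k with f(k) = f(0): this means 21k ≡ 0 (mod 39), i.e. 39 ∣ 21k. Since gcd(21, 39) = 3, dividing through by 3 this holds exactly when 13 ∣ 7k, and as gcd(7, 13) = 1, exactly when 13 ∣ k.
The smallest positive such k is 13.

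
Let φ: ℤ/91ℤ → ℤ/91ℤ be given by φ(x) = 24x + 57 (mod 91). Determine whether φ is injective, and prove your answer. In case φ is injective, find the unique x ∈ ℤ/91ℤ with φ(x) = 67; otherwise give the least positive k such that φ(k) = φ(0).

8

By definition, φ is injective when φ(s) = φ(t) forces s = t.
If φ(s) = φ(t), then 24s ≡ 24t (mod 91). Because gcd(24, 91) = 1, we may cancel 24 to get s ≡ t (mod 91).
Thus φ is injective.
We now compute 24⁻¹ mod 91 explicitly. Euclid's algorithm: 91 = 3·24 + 19, 24 = 1·19 + 5, 19 = 3·5 + 4, 5 = 1·4 + 1; back-substituting gives 1 = 19·24 − 5·91, so 24⁻¹ ≡ 19 (mod 91).
Since φ is injective, we find φ⁻¹(67): we need 24x ≡ 67 − 57 ≡ 10 (mod 91). Using 24⁻¹ = 19: x ≡ 19·10 = 190 = 2·91 + 8, so x = 8.
Check: φ(8) = 24·8 + 57 = 249 = 2·91 + 67 ≡ 67 (mod 91).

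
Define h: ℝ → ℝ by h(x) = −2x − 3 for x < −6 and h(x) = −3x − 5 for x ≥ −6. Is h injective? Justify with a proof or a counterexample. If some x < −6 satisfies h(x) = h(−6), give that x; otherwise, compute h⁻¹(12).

-8

Both pieces are strictly decreasing (slopes −2 and −3), so each is injective on its own interval.
The left piece maps (−∞, −6) onto (9, ∞); the right piece maps [−6, ∞) onto (−∞, 13].
These images overlap. In particular h(−6) = 13 (right piece), and solving −2x − 3 = 13 on the left piece gives x = −8 < −6.
So h(−8) = h(−6) with −8 ≠ −6, and h is not injective. This x = −8 is the requested value below −6.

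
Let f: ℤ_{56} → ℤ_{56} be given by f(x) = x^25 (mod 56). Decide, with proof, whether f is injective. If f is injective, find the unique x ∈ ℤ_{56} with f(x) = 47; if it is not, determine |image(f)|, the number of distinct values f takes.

f(0) = 0^25 = 0.
f(14): Repeated squaring mod 56: 14^1 ≡ 14, 14^2 ≡ 14² = 196 ≡ 28, 14^4 ≡ 28² = 784 ≡ 0, 14^8 ≡ 0² = 0, 14^16 ≡ 0² = 0. Since 25 = 16 + 8 + 1, 14^25 ≡ 0·0·14: 0·0 = 0, then 0·14 = 0. So 14^25 ≡ 0 (mod 56).
So f(0) = f(14) = 0 while 0 ≠ 14, therefore f is not injective.
Since f is not injective, we determine |image(f)|. Computing x^25 mod 56 for each x (by repeated squaring, reducing mod 56 at every step), the values f(0), f(1), …, f(55) are: 0, 1, 16, 3, 32, 5, 48, 7, 8, 9, 24, 11, 40, 13, 0, 15, 16, 17, 32, 19, 48, 21, 8, 23, 24, 25, 40, 27, 0, 29, 16, 31, 32, 33, 48, 35, 8, 37, 24, 39, 40, 41, 0, 43, 16, 45, 32, 47, 48, 49, 8, 51, 24, 53, 40, 55.
The distinct values are {0, 1, 3, 5, 7, 8, 9, 11, 13, 15, 16, 17, 19, 21, 23, 24, 25, 27, 29, 31, 32, 33, 35, 37, 39, 40, 41, 43, 45, 47, 48, 49, 51, 53, 55}; there are 35 of them.

35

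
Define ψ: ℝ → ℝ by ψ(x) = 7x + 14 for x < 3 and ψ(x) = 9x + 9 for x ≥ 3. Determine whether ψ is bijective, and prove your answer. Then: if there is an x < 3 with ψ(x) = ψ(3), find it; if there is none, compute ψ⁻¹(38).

Both pieces are strictly increasing (slopes 7 and 9), so each is injective on its own interval.
The left piece maps (−∞, 3) onto (−∞, 35); the right piece maps [3, ∞) onto [36, ∞).
The images leave a gap (35 has no preimage), so ψ is not surjective, hence not bijective.
Because the two images are disjoint, no x < 3 has ψ(x) = ψ(3), so we compute ψ⁻¹(38): 38 lies in [36, ∞), so solve 9x + 9 = 38: x = (38 − 9)/9 = 29/9.

29/9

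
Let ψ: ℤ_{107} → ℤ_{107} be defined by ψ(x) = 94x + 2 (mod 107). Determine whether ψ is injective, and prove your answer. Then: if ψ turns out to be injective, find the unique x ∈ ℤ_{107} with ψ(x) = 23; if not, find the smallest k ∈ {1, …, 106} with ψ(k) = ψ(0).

By definition, injectivity means: for all a, b in the domain, ψ(a) = ψ(b) implies a = b.
Suppose ψ(a) = ψ(b) in ℤ_{107}. Then 94a + 2 ≡ 94b + 2 (mod 107), thus 94(a − b) ≡ 0 (mod 107).
Since gcd(94, 107) = 1, 94 is invertible modulo 107, thus a − b ≡ 0 (mod 107), i.e. a = b.
Thus ψ is injective.
We now compute 94⁻¹ mod 107 explicitly. Euclid's algorithm: 107 = 1·94 + 13, 94 = 7·13 + 3, 13 = 4·3 + 1; back-substituting gives 1 = 74·94 − 65·107, so 94⁻¹ ≡ 74 (mod 107).
Since ψ is injective, we find ψ⁻¹(23): we need 94x ≡ 23 − 2 ≡ 21 (mod 107). Using 94⁻¹ = 74: x ≡ 74·21 = 1554 = 14·107 + 56, so x = 56.
Check: ψ(56) = 94·56 + 2 = 5266 = 49·107 + 23 ≡ 23 (mod 107).

56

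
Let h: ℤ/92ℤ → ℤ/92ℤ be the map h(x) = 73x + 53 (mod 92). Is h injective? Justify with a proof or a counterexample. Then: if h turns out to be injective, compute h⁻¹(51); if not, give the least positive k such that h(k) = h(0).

34

If h(u) = h(v), then 73u ≡ 73v (mod 92). Because gcd(73, 92) = 1, we may cancel 73 to get u ≡ v (mod 92).
Hence h is injective.
We now compute 73⁻¹ mod 92 explicitly. Euclid's algorithm: 92 = 1·73 + 19, 73 = 3·19 + 16, 19 = 1·16 + 3, 16 = 5·3 + 1; back-substituting gives 1 = 29·73 − 23·92, so 73⁻¹ ≡ 29 (mod 92).
Since h is injective, we compute h⁻¹(51): solve 73x + 53 ≡ 51 (mod 92), i.e. 73x ≡ 90 (mod 92).
Multiplying by 73⁻¹ = 29 gives x ≡ 29·90 = 2610 = 28·92 + 34 ≡ 34 (mod 92).
Check: h(34) = 73·34 + 53 = 2535 = 27·92 + 51 ≡ 51 (mod 92).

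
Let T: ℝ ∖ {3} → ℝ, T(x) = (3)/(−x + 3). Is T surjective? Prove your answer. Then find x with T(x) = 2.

3/2

If T(x) = 0, cross-multiplying gives −1(3) = 0(−x + 3), which simplifies to −3 = 0 — false.  So 0 has no preimage and T is not surjective.
Solving T(x) = 2: cross-multiplying gives 3 = 2(−x + 3), which rearranges to 2x = 3, so x = 3/2.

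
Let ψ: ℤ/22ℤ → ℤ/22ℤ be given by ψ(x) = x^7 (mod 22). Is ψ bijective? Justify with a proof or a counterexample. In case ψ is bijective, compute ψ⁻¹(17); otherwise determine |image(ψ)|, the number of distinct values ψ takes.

Computing x^7 mod 22 for each x (by repeated squaring, reducing mod 22 at every step), the values ψ(0), ψ(1), …, ψ(21) are: 0, 1, 18, 9, 16, 3, 8, 17, 2, 15, 10, 11, 12, 7, 20, 5, 14, 19, 6, 13, 4, 21.
Every element of ℤ/22ℤ appears exactly once in this list, so ψ is a bijection, and in particular bijective.
Since ψ is bijective, we read off the preimage of 17 from the same table: ψ(7) = 17, so ψ⁻¹(17) = 7.

7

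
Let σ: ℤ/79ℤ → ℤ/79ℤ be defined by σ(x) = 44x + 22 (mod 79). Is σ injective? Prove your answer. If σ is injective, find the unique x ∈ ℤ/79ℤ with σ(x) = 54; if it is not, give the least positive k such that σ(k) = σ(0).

Recall: σ is injective if σ(s) = σ(t) implies s = t.
If σ(s) = σ(t), then 44s ≡ 44t (mod 79). Because gcd(44, 79) = 1, we may cancel 44 to get s ≡ t (mod 79).
Hence σ is injective.
We now compute 44⁻¹ mod 79 explicitly. Euclid's algorithm: 79 = 1·44 + 35, 44 = 1·35 + 9, 35 = 3·9 + 8, 9 = 1·8 + 1; back-substituting gives 1 = 9·44 − 5·79, so 44⁻¹ ≡ 9 (mod 79).
Since σ is injective, we compute σ⁻¹(54): solve 44x + 22 ≡ 54 (mod 79), i.e. 44x ≡ 32 (mod 79).
Multiplying by 44⁻¹ = 9 gives x ≡ 9·32 = 288 = 3·79 + 51 ≡ 51 (mod 79).
Check: σ(51) = 44·51 + 22 = 2266 = 28·79 + 54 ≡ 54 (mod 79).

51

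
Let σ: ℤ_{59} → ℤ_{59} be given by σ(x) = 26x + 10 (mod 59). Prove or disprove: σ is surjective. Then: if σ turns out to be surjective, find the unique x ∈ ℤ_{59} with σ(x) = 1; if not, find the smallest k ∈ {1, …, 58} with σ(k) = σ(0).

Since gcd(26, 59) = 1, 26 is invertible modulo 59. Euclid's algorithm: 59 = 2·26 + 7, 26 = 3·7 + 5, 7 = 1·5 + 2, 5 = 2·2 + 1; back-substituting gives 1 = 25·26 − 11·59, so 26⁻¹ ≡ 25 (mod 59).
Then y ↦ 25(y − 10) is a two-sided inverse to σ, so every y ∈ ℤ_{59} has a preimage.
Hence σ is surjective.
Since σ is surjective, we compute σ⁻¹(1): solve 26x + 10 ≡ 1 (mod 59), i.e. 26x ≡ 50 (mod 59).
Multiplying by 26⁻¹ = 25 gives x ≡ 25·50 = 1250 = 21·59 + 11 ≡ 11 (mod 59).
Check: σ(11) = 26·11 + 10 = 296 = 5·59 + 1 ≡ 1 (mod 59).

11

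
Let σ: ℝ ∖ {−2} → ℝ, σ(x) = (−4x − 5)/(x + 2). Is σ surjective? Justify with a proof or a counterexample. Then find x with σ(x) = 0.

If σ(x) = −4, cross-multiplying gives 1(−4x − 5) = −4(x + 2), which simplifies to −5 = −8 — false.  So −4 has no preimage and σ is not surjective.
Solving σ(x) = 0: cross-multiplying gives −4x − 5 = 0(x + 2), which rearranges to −4x = 5, so x = −5/4.

-5/4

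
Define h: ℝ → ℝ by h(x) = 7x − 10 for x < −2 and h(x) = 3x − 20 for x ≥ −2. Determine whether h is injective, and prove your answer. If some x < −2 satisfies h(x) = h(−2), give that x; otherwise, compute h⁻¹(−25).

-16/7

Both pieces are strictly increasing (slopes 7 and 3), so each is injective on its own interval.
The left piece maps (−∞, −2) onto (−∞, −24); the right piece maps [−2, ∞) onto [−26, ∞).
These images overlap. In particular h(−2) = −26 (right piece), and solving 7x − 10 = −26 on the left piece gives x = −16/7 < −2.
So h(−16/7) = h(−2) with −16/7 ≠ −2, and h is not injective. This x = −16/7 is the requested value below −2.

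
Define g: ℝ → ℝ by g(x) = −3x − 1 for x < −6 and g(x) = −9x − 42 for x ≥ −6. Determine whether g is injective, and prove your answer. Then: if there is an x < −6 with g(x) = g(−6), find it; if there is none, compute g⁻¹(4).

Both pieces are strictly decreasing (slopes −3 and −9), so each is injective on its own interval.
The left piece maps (−∞, −6) onto (17, ∞); the right piece maps [−6, ∞) onto (−∞, 12].
These images are disjoint, so no value is attained by both pieces. Therefore g is injective.
Because the two images are disjoint, no x < −6 has g(x) = g(−6), so we compute g⁻¹(4): 4 lies in (−∞, 12], so solve −9x − 42 = 4: x = (4 + 42)/(−9) = −46/9.

-46/9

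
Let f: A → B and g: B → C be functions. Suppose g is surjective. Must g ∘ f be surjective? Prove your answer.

No. Take A = {0}, B = C = {0, 1, 2, 3}, f(0) = 0, and g = identity (surjective).
Then (g ∘ f)(0) = 0, and 3 ∈ C has no preimage under g ∘ f, so g ∘ f is not surjective.

not surjective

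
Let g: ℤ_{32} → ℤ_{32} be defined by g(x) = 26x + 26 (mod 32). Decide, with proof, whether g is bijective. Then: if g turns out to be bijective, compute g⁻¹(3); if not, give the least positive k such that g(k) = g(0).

Recall: g is injective when g(x_1) = g(x_2) forces x_1 = x_2.
We have gcd(26, 32) = 2 > 1. Taking x_1 = 0 and x_2 = 16: g(0) = 26 and g(16) = 26·16 + 26 = 442 ≡ 26 (mod 32).
So g(0) = g(16) while 0 ≠ 16, so g is not injective, hence not bijective.
Since g is not bijective, we find the least positive k with g(k) = g(0): this means 26k ≡ 0 (mod 32), i.e. 32 ∣ 26k. Since gcd(26, 32) = 2, dividing through by 2 this holds exactly when 16 ∣ 13k, and as gcd(13, 16) = 1, exactly when 16 ∣ k.
The smallest positive such k is 16.

16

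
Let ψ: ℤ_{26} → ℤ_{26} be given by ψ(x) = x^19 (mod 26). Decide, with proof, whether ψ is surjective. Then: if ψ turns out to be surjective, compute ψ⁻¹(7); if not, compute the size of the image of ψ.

Computing x^19 mod 26 for each x (by repeated squaring, reducing mod 26 at every step), the values ψ(0), ψ(1), …, ψ(25) are: 0, 1, 24, 3, 4, 21, 20, 19, 18, 9, 10, 15, 12, 13, 14, 11, 16, 17, 8, 7, 6, 5, 22, 23, 2, 25.
Every element of ℤ_{26} appears exactly once in this list, so ψ is a bijection, and in particular surjective.
Since ψ is surjective, we read off the preimage of 7 from the same table: ψ(19) = 7, so ψ⁻¹(7) = 19.

19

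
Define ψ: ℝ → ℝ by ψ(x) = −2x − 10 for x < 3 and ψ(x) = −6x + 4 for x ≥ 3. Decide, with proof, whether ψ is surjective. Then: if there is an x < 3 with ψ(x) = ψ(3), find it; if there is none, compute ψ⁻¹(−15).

Both pieces are strictly decreasing (slopes −2 and −6), so each is injective on its own interval.
The left piece maps (−∞, 3) onto (−16, ∞); the right piece maps [3, ∞) onto (−∞, −14].
The union (−16, ∞) ∪ (−∞, −14] covers ℝ, so ψ is surjective.
For the follow-up: the images overlap, so an x < 3 with ψ(x) = ψ(3) exists. ψ(3) = −14; solving −2x − 10 = −14 for x < 3 gives x = (−14 + 10)/(−2) = 2.

2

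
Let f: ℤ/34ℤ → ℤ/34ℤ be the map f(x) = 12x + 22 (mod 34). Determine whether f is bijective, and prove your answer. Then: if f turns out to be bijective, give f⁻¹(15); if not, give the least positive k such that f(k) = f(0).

By definition, f is injective if f(x_1) = f(x_2) implies x_1 = x_2.
We have gcd(12, 34) = 2 > 1. Taking x_1 = 0 and x_2 = 17: f(0) = 22 and f(17) = 12·17 + 22 = 226 ≡ 22 (mod 34).
So f(0) = f(17) while 0 ≠ 17, so f is not injective, hence not bijective.
Since f is not bijective, we find the least positive k with f(k) = f(0): this means 12k ≡ 0 (mod 34), i.e. 34 ∣ 12k. Since gcd(12, 34) = 2, dividing through by 2 this holds exactly when 17 ∣ 6k, and as gcd(6, 17) = 1, exactly when 17 ∣ k.
The smallest positive such k is 17.

17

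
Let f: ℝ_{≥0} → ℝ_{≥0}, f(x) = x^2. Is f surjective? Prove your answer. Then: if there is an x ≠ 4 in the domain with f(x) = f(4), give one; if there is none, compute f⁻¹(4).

For any y ∈ ℝ_{≥0}, x = y^{1/2} ∈ ℝ_{≥0} gives f(x) = y, so f is surjective.
Since x ↦ x^2 is strictly increasing on ℝ_{≥0}, it is injective there, so no x ≠ 4 in the domain has f(x) = f(4). We therefore compute f⁻¹(4) = 4^{1/2} = 2 (indeed 2^2 = 4).

2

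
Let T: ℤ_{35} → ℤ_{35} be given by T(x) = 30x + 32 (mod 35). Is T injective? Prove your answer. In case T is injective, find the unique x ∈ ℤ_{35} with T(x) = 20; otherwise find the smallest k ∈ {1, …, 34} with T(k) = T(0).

We have gcd(30, 35) = 5 > 1. Taking a = 0 and b = 7: T(0) = 32 and T(7) = 30·7 + 32 = 242 ≡ 32 (mod 35).
So T(0) = T(7) while 0 ≠ 7, hence T is not injective.
Since T is not injective, we find the least positive k with T(k) = T(0): this means 30k ≡ 0 (mod 35), i.e. 35 ∣ 30k. Since gcd(30, 35) = 5, dividing through by 5 this holds exactly when 7 ∣ 6k, and as gcd(6, 7) = 1, exactly when 7 ∣ k.
The smallest positive such k is 7.

7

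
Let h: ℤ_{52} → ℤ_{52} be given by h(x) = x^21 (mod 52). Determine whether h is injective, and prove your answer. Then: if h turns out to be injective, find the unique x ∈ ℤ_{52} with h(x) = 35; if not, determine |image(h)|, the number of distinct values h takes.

h(2): Repeated squaring mod 52: 2^1 ≡ 2, 2^2 ≡ 2² = 4, 2^4 ≡ 4² = 16, 2^8 ≡ 16² = 256 ≡ 48, 2^16 ≡ 48² = 2304 ≡ 16. Since 21 = 16 + 4 + 1, 2^21 ≡ 16·16·2: 16·16 = 256 ≡ 48, then 48·2 = 96 ≡ 44. So 2^21 ≡ 44 (mod 52).
h(6): Repeated squaring mod 52: 6^1 ≡ 6, 6^2 ≡ 6² = 36, 6^4 ≡ 36² = 1296 ≡ 48, 6^8 ≡ 48² = 2304 ≡ 16, 6^16 ≡ 16² = 256 ≡ 48. Since 21 = 16 + 4 + 1, 6^21 ≡ 48·48·6: 48·48 = 2304 ≡ 16, then 16·6 = 96 ≡ 44. So 6^21 ≡ 44 (mod 52).
So h(2) = h(6) = 44 while 2 ≠ 6, so h is not injective.
Since h is not injective, we determine |image(h)|. Computing x^21 mod 52 for each x (by repeated squaring, reducing mod 52 at every step), the values h(0), h(1), …, h(51) are: 0, 1, 44, 27, 12, 5, 44, 47, 8, 1, 12, 47, 12, 13, 40, 31, 40, 25, 44, 31, 8, 21, 40, 51, 8, 25, 0, 27, 44, 1, 12, 31, 44, 21, 8, 27, 12, 21, 12, 39, 40, 5, 40, 51, 44, 5, 8, 47, 40, 25, 8, 51.
The distinct values are {0, 1, 5, 8, 12, 13, 21, 25, 27, 31, 39, 40, 44, 47, 51}; there are 15 of them.

15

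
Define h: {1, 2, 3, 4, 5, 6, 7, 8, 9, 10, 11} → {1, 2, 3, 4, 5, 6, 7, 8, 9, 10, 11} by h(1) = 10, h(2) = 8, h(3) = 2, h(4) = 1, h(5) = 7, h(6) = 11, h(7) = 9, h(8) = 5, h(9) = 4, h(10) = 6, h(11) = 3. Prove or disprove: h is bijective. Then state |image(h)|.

11

The values 10, 8, 2, 1, 7, 11, 9, 5, 4, 6, 3 are a permutation of {1, 2, 3, 4, 5, 6, 7, 8, 9, 10, 11}: each element appears exactly once.
So h is injective and surjective, hence bijective.
The image of h is {1, 2, 3, 4, 5, 6, 7, 8, 9, 10, 11}, which has 11 elements.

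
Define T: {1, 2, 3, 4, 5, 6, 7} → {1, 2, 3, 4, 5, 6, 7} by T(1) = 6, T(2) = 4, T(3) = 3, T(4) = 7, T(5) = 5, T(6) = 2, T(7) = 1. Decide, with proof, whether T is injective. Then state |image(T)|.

The values T(1), …, T(7) are 6, 4, 3, 7, 5, 2, 1 — all distinct.
So T(x_1) = T(x_2) only when x_1 = x_2, and T is injective.
The image of T is {1, 2, 3, 4, 5, 6, 7}, which has 7 elements.

7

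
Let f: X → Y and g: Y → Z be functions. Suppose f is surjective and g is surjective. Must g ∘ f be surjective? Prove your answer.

surjective

Let c ∈ Z. Since g is surjective, there is b ∈ Y with g(b) = c. Since f is surjective, there is a ∈ X with f(a) = b.
Then (g ∘ f)(a) = g(b) = c. Thus g ∘ f is surjective.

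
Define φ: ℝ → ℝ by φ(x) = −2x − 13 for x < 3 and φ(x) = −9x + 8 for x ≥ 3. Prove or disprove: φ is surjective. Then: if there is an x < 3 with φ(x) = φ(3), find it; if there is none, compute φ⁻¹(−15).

Both pieces are strictly decreasing (slopes −2 and −9), so each is injective on its own interval.
The left piece maps (−∞, 3) onto (−19, ∞); the right piece maps [3, ∞) onto (−∞, −19].
These images together cover ℝ, so φ is surjective.
Because the two images are disjoint, no x < 3 has φ(x) = φ(3), so we compute φ⁻¹(−15): −15 lies in (−19, ∞), so solve −2x − 13 = −15: x = (−15 + 13)/(−2) = 1.

1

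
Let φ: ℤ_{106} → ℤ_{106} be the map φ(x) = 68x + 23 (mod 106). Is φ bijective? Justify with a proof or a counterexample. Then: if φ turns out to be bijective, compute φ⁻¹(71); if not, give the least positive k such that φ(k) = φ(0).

53

By definition, injectivity means: for all s, t in the domain, φ(s) = φ(t) implies s = t.
We have gcd(68, 106) = 2 > 1. Taking s = 0 and t = 53: φ(0) = 23 and φ(53) = 68·53 + 23 = 3627 ≡ 23 (mod 106).
So φ(0) = φ(53) while 0 ≠ 53, thus φ is not injective, hence not bijective.
Since φ is not bijective, we find the least positive k with φ(k) = φ(0): this means 68k ≡ 0 (mod 106), i.e. 106 ∣ 68k. Since gcd(68, 106) = 2, dividing through by 2 this holds exactly when 53 ∣ 34k, and as gcd(34, 53) = 1, exactly when 53 ∣ k.
The smallest positive such k is 53.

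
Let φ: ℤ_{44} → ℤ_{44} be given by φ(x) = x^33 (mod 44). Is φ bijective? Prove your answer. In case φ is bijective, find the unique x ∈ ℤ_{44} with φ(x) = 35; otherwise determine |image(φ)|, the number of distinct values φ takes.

33

φ(0) = 0^33 = 0.
φ(22): Repeated squaring mod 44: 22^1 ≡ 22, 22^2 ≡ 22² = 484 ≡ 0, 22^4 ≡ 0² = 0, 22^8 ≡ 0² = 0, 22^16 ≡ 0² = 0, 22^32 ≡ 0² = 0. Since 33 = 32 + 1, 22^33 ≡ 0·22: 0·22 = 0. So 22^33 ≡ 0 (mod 44).
So φ(0) = φ(22) = 0 while 0 ≠ 22, therefore φ is not injective, hence not bijective.
Since φ is not bijective, we determine |image(φ)|. Computing x^33 mod 44 for each x (by repeated squaring, reducing mod 44 at every step), the values φ(0), φ(1), …, φ(43) are: 0, 1, 8, 27, 20, 37, 40, 35, 28, 25, 32, 11, 12, 41, 16, 31, 4, 29, 24, 39, 36, 21, 0, 23, 8, 5, 20, 15, 40, 13, 28, 3, 32, 33, 12, 19, 16, 9, 4, 7, 24, 17, 36, 43.
The distinct values are {0, 1, 3, 4, 5, 7, 8, 9, 11, 12, 13, 15, 16, 17, 19, 20, 21, 23, 24, 25, 27, 28, 29, 31, 32, 33, 35, 36, 37, 39, 40, 41, 43}; there are 33 of them.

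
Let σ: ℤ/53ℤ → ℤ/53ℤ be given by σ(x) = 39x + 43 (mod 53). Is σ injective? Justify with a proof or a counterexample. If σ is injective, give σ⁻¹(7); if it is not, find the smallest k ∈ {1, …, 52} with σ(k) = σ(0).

Suppose σ(u) = σ(v) in ℤ/53ℤ. Then 39u + 43 ≡ 39v + 43 (mod 53), so 39(u − v) ≡ 0 (mod 53).
Since gcd(39, 53) = 1, 39 is invertible modulo 53, so u − v ≡ 0 (mod 53), i.e. u = v.
Therefore σ is injective.
We now compute 39⁻¹ mod 53 explicitly. Euclid's algorithm: 53 = 1·39 + 14, 39 = 2·14 + 11, 14 = 1·11 + 3, 11 = 3·3 + 2, 3 = 1·2 + 1; back-substituting gives 1 = 34·39 − 25·53, so 39⁻¹ ≡ 34 (mod 53).
Since σ is injective, we compute σ⁻¹(7): solve 39x + 43 ≡ 7 (mod 53), i.e. 39x ≡ 17 (mod 53).
Multiplying by 39⁻¹ = 34 gives x ≡ 34·17 = 578 = 10·53 + 48 ≡ 48 (mod 53).
Check: σ(48) = 39·48 + 43 = 1915 = 36·53 + 7 ≡ 7 (mod 53).

48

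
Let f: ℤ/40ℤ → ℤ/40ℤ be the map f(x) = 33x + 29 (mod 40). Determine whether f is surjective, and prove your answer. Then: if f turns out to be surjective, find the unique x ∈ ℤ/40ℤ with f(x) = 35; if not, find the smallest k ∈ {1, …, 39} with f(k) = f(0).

22

Since gcd(33, 40) = 1, 33 is invertible modulo 40. Euclid's algorithm: 40 = 1·33 + 7, 33 = 4·7 + 5, 7 = 1·5 + 2, 5 = 2·2 + 1; back-substituting gives 1 = 17·33 − 14·40, so 33⁻¹ ≡ 17 (mod 40).
Then y ↦ 17(y − 29) is a two-sided inverse to f, so every y ∈ ℤ/40ℤ has a preimage.
Hence f is surjective.
Since f is surjective, we find f⁻¹(35): we need 33x ≡ 35 − 29 ≡ 6 (mod 40). Using 33⁻¹ = 17: x ≡ 17·6 = 102 = 2·40 + 22, so x = 22.
Check: f(22) = 33·22 + 29 = 755 = 18·40 + 35 ≡ 35 (mod 40).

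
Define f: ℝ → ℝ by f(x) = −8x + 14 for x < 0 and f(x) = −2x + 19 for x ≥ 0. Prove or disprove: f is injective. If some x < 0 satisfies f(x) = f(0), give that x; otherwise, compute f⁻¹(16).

Both pieces are strictly decreasing (slopes −8 and −2), so each is injective on its own interval.
The left piece maps (−∞, 0) onto (14, ∞); the right piece maps [0, ∞) onto (−∞, 19].
These images overlap. In particular f(0) = 19 (right piece), and solving −8x + 14 = 19 on the left piece gives x = −5/8 < 0.
So f(−5/8) = f(0) with −5/8 ≠ 0, and f is not injective. This x = −5/8 is the requested value below 0.

-5/8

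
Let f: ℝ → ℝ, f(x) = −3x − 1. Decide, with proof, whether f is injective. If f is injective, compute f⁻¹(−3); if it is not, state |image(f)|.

Suppose f(a) = f(b). Then −3a − 1 = −3b − 1, therefore −3a = −3b, thus a = b.
So f is injective.
Since f is injective, we compute f⁻¹(−3) = (−3 + 1)/(−3) = 2/3.

2/3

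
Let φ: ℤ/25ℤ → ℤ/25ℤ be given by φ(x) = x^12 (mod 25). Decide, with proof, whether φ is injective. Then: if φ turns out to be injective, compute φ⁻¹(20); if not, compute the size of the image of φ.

φ(3): Repeated squaring mod 25: 3^1 ≡ 3, 3^2 ≡ 3² = 9, 3^4 ≡ 9² = 81 ≡ 6, 3^8 ≡ 6² = 36 ≡ 11. Since 12 = 8 + 4, 3^12 ≡ 11·6: 11·6 = 66 ≡ 16. So 3^12 ≡ 16 (mod 25).
φ(4): Repeated squaring mod 25: 4^1 ≡ 4, 4^2 ≡ 4² = 16, 4^4 ≡ 16² = 256 ≡ 6, 4^8 ≡ 6² = 36 ≡ 11. Since 12 = 8 + 4, 4^12 ≡ 11·6: 11·6 = 66 ≡ 16. So 4^12 ≡ 16 (mod 25).
So φ(3) = φ(4) = 16 while 3 ≠ 4, therefore φ is not injective.
Since φ is not injective, we determine |image(φ)|. Computing x^12 mod 25 for each x (by repeated squaring, reducing mod 25 at every step), the values φ(0), φ(1), …, φ(24) are: 0, 1, 21, 16, 16, 0, 11, 1, 11, 6, 0, 21, 6, 6, 21, 0, 6, 11, 1, 11, 0, 16, 16, 21, 1.
The distinct values are {0, 1, 6, 11, 16, 21}; there are 6 of them.

6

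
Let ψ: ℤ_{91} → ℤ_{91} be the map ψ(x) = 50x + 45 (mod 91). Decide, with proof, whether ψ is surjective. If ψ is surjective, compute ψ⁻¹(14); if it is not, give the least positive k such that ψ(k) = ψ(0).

74

Since gcd(50, 91) = 1, 50 is invertible modulo 91. Euclid's algorithm: 91 = 1·50 + 41, 50 = 1·41 + 9, 41 = 4·9 + 5, 9 = 1·5 + 4, 5 = 1·4 + 1; back-substituting gives 1 = 71·50 − 39·91, so 50⁻¹ ≡ 71 (mod 91).
For any y ∈ ℤ_{91}, x = 71(y − 45) mod 91 satisfies ψ(x) = 50·71(y − 45) + 45 ≡ y (since 50·71 ≡ 1 mod 91). So every y has a preimage.
Thus ψ is surjective.
Since ψ is surjective, we compute ψ⁻¹(14): solve 50x + 45 ≡ 14 (mod 91), i.e. 50x ≡ 60 (mod 91).
Multiplying by 50⁻¹ = 71 gives x ≡ 71·60 = 4260 = 46·91 + 74 ≡ 74 (mod 91).
Check: ψ(74) = 50·74 + 45 = 3745 = 41·91 + 14 ≡ 14 (mod 91).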